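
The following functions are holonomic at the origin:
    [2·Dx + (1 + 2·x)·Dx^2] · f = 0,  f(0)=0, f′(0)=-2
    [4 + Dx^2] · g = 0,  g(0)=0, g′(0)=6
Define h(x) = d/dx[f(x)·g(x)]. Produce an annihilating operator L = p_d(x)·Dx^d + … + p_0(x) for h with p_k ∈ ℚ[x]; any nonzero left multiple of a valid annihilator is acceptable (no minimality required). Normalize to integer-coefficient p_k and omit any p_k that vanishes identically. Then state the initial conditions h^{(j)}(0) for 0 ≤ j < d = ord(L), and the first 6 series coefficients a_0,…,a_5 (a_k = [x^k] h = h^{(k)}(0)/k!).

L = (-400 - 1408·x - 2688·x^2 + 1536·x^3 + 11008·x^4 + 12288·x^5 + 4096·x^6) + (-192 - 512·x + 640·x^2 + 3840·x^3 + 5120·x^4 + 2048·x^5)·Dx + (-112 - 352·x - 224·x^2 + 2304·x^3 + 6272·x^4 + 6144·x^5 + 2048·x^6)·Dx^2 + (-48 - 128·x + 160·x^2 + 960·x^3 + 1280·x^4 + 512·x^5)·Dx^3 + (-3 + 112·x^2 + 480·x^3 + 880·x^4 + 768·x^5 + 256·x^6)·Dx^4  (order 4).
h: a_k = 0, -24, 36, -32, 80, -176, …
ICs: h(0) = 0, h′(0) = -24, h′′(0) = 72, h′′′(0) = -192.

f: a_k = 0, -2, 2, -8/3, 4, -32/5, …
g: a_k = 0, 6, 0, -4, 0, 4/5, …
L₀ := L_f ⊗_s L_g (sym. prod.), ord ≤ 4.
Derive L from L₀ (diff closure).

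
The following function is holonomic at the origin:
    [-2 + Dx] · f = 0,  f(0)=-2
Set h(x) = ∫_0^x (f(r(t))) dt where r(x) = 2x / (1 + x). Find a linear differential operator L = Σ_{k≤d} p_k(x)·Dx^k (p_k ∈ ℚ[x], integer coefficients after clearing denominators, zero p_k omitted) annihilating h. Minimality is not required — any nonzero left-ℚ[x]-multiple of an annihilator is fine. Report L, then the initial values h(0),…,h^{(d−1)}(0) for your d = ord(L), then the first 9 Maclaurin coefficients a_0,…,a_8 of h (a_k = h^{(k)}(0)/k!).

f: a_k = -2, -4, -4, -8/3, -4/3, -8/15, -8/45, -16/315, -4/315, …
Change of var in L_f (x↦r) gives L₀.
Integrate: L := L₀·Dx.
L = -4·Dx + (1 + 2·x + x^2)·Dx^2  (order 2).
h: a_k = 0, -2, -4, -8/3, 2/3, 8/15, -28/45, 88/315, 17/315, …
ICs: h(0) = 0, h′(0) = -2.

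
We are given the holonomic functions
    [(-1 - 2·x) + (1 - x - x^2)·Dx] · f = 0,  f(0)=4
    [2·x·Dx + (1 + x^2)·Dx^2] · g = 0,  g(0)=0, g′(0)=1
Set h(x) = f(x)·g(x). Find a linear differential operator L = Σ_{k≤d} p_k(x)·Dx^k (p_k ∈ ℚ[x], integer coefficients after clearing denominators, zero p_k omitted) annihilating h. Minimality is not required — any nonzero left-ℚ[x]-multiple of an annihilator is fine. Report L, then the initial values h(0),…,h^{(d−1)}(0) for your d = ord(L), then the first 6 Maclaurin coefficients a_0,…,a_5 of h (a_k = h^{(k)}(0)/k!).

L = (2 + 2·x + 6·x^2) + (2 + 2·x + 4·x^2 + 6·x^3)·Dx + (-1 + x + x^3 + x^4)·Dx^2  (order 2).
h: a_k = 0, 4, 4, 20/3, 32/3, 272/15, …
ICs: h(0) = 0, h′(0) = 4.

f: a_k = 4, 4, 8, 12, 20, 32, …
g: a_k = 0, 1, 0, -1/3, 0, 1/5, …
h₀=f·g: eliminate ⇒ L₀, order ≤ 1·2.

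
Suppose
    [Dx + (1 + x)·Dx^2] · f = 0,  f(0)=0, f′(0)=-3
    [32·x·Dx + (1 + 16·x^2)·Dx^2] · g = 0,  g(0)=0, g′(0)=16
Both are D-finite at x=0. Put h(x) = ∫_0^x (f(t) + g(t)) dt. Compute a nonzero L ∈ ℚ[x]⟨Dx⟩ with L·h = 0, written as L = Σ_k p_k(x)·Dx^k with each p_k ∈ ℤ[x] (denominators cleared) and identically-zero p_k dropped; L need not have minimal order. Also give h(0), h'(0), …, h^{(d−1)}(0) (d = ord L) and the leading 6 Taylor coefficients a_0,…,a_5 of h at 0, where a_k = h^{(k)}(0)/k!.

L = (-32 - 96·x + 1536·x^2 + 512·x^3)·Dx^2 + (-34 - 64·x + 1440·x^2 + 3072·x^3 + 1024·x^4)·Dx^3 + (-1 + 31·x + 32·x^2 + 512·x^3 + 768·x^4 + 256·x^5)·Dx^4  (order 4).
h: a_k = 0, 0, 13/2, 1/2, -259/12, 3/20, …
ICs: h(0) = 0, h′(0) = 0, h′′(0) = 13, h′′′(0) = 3.

f: a_k = 0, -3, 3/2, -1, 3/4, -3/5, …
g: a_k = 0, 16, 0, -256/3, 0, 4096/5, …
h₀=f+g: left-lcm gives L₀, ord ≤ 4.
Integrate: L := L₀·Dx.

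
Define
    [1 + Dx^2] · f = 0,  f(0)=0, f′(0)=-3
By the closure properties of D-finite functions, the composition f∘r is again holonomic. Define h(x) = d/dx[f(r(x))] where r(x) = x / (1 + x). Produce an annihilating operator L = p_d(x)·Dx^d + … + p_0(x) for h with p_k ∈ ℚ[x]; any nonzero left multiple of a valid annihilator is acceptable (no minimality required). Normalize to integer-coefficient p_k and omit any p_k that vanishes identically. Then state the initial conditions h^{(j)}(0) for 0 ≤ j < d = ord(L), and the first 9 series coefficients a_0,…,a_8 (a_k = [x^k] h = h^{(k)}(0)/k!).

f: a_k = 0, -3, 0, 1/2, 0, -1/40, 0, 1/1680, 0, …
Substitute x→r, Dx→(1/r')Dx; clear ⇒ L₀.
h=h₀': d/dx-closure on L₀ ⇒ L.
L = (7 + 12·x + 6·x^2) + (6 + 18·x + 18·x^2 + 6·x^3)·Dx + (1 + 4·x + 6·x^2 + 4·x^3 + x^4)·Dx^2  (order 2).
h: a_k = -3, 6, -15/2, 6, -1/8, -45/4, 6931/240, -1591/30, 224179/2688, …
ICs: h(0) = -3, h′(0) = 6.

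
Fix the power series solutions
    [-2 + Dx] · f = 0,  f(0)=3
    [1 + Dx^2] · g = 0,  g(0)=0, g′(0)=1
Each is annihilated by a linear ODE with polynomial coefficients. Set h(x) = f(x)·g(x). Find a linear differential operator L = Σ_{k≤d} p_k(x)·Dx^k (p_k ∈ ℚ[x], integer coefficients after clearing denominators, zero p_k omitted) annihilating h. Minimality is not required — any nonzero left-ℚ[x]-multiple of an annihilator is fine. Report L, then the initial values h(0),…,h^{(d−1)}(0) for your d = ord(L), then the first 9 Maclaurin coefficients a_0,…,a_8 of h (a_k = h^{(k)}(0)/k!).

f: a_k = 3, 6, 6, 4, 2, 4/5, 4/15, 8/105, 2/105, …
g: a_k = 0, 1, 0, -1/6, 0, 1/120, 0, -1/5040, 0, …
f·g: L₀ = L_f ⊗_s L_g, ord ≤ 1·2.
L = 5 - 4·Dx + Dx^2  (order 2).
h: a_k = 0, 3, 6, 11/2, 3, 41/40, 11/60, -29/1680, -1/40, …
ICs: h(0) = 0, h′(0) = 3.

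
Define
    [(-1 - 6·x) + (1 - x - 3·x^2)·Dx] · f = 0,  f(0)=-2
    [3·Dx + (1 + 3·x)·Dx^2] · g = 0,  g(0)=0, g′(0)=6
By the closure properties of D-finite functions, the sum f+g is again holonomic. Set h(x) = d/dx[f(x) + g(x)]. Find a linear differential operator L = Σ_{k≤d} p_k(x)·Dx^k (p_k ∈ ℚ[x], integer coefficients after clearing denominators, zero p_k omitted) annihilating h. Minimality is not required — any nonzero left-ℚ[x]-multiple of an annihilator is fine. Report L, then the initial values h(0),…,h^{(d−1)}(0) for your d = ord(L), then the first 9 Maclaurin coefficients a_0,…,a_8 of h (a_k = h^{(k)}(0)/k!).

f: a_k = -2, -2, -8, -14, -38, -80, -194, -434, -1016, …
g: a_k = 0, 6, -9, 18, -81/2, 486/5, -243, 4374/7, -6561/4, …
L₀ := lclm(L_f,L_g); ord L₀ ≤ 1+2.
h₀' ⇒ L via d/dx closure of L₀.
L = (270 + 1422·x + 3780·x^2 + 2916·x^3 + 2916·x^4) + (24 + 468·x + 2736·x^2 + 5616·x^3 + 5994·x^4 + 4860·x^5)·Dx + (-11 - 79·x - 129·x^2 + 171·x^3 + 783·x^4 + 1377·x^5 + 972·x^6)·Dx^2  (order 2).
h: a_k = 4, -34, 12, -314, 86, -2622, 1336, -21250, 18504, …
ICs: h(0) = 4, h′(0) = -34.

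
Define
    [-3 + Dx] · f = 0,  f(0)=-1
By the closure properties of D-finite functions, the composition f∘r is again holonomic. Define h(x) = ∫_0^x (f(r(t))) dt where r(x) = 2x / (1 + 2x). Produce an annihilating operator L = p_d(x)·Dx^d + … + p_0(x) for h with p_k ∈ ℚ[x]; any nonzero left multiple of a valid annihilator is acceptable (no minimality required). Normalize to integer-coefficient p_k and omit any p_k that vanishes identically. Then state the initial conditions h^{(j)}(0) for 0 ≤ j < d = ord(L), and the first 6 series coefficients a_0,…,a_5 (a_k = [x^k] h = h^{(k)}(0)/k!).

L = -6·Dx + (1 + 4·x + 4·x^2)·Dx^2  (order 2).
h: a_k = 0, -1, -3, -2, 3, -6/5, …
ICs: h(0) = 0, h′(0) = -1.

f: a_k = -1, -3, -9/2, -9/2, -27/8, -81/40, …
h₀=f(r): pull back L_f along r ⇒ L₀.
∫: right-multiply L₀ by Dx.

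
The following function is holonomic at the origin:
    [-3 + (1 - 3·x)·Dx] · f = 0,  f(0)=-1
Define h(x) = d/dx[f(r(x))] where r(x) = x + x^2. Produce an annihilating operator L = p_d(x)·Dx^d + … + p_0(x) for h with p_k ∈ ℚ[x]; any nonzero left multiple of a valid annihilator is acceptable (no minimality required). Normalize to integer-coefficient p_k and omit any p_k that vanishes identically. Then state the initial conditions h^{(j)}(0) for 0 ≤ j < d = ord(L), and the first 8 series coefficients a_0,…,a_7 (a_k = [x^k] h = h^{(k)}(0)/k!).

f: a_k = -1, -3, -9, -27, -81, -243, -729, -2187, …
Change of var in L_f (x↦r) gives L₀.
h=h₀': d/dx-closure on L₀ ⇒ L.
L = (8 + 18·x + 18·x^2) + (-1 + x + 9·x^2 + 6·x^3)·Dx  (order 1).
h: a_k = -3, -24, -135, -684, -3240, -14742, -65205, -282528, …
ICs: h(0) = -3.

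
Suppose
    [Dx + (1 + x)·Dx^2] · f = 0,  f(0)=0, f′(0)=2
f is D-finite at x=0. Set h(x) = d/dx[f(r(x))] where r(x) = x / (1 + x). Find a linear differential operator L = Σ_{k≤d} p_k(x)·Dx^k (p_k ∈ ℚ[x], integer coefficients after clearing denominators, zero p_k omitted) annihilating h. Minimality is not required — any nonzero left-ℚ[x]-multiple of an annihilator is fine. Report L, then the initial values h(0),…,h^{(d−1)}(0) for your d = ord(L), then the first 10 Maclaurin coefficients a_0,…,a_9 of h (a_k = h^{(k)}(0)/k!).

f: a_k = 0, 2, -1, 2/3, -1/2, 2/5, -1/3, 2/7, -1/4, 2/9, …
Change of var in L_f (x↦r) gives L₀.
Differentiate: ansatz ord ≤ ord L₀ ⇒ L.
L = (3 + 4·x) + (1 + 3·x + 2·x^2)·Dx  (order 1).
h: a_k = 2, -6, 14, -30, 62, -126, 254, -510, 1022, -2046, …
ICs: h(0) = 2.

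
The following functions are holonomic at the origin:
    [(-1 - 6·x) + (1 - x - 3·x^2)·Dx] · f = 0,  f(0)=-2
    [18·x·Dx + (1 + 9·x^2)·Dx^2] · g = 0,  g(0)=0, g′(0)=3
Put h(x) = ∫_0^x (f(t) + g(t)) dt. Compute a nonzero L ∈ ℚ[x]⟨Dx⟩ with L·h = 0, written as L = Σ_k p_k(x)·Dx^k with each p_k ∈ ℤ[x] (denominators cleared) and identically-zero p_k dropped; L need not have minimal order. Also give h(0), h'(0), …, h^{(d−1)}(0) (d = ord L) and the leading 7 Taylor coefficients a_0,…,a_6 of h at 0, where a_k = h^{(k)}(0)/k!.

L = (-72 + 288·x + 4428·x^2 + 9720·x^3 + 33534·x^4 + 13122·x^6)·Dx^2 + (30 + 180·x + 144·x^2 + 1728·x^3 + 9153·x^4 + 23814·x^5 + 2187·x^6 + 13122·x^7)·Dx^3 + (-4 - 14·x - 114·x^2 + 36·x^3 - 459·x^4 + 1539·x^5 + 2430·x^6 + 729·x^7 + 2187·x^8)·Dx^4  (order 4).
h: a_k = 0, -2, 1/2, -8/3, -23/4, -38/5, -157/30, …
ICs: h(0) = 0, h′(0) = -2, h′′(0) = 1, h′′′(0) = -16.

f: a_k = -2, -2, -8, -14, -38, -80, -194, …
g: a_k = 0, 3, 0, -9, 0, 243/5, 0, …
Sum ⇒ L₀ = lclm(L_f,L_g) in ℚ(x)⟨Dx⟩.
h=∫₀ˣh₀: take L = L₀·Dx.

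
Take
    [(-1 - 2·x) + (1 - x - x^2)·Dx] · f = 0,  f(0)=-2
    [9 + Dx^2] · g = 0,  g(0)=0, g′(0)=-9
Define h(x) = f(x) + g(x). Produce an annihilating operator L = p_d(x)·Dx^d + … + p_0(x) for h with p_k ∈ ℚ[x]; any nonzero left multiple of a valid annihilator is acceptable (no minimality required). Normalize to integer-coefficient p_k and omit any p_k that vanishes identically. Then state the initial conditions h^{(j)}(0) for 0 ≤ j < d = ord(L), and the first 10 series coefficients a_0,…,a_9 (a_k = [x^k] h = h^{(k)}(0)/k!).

f: a_k = -2, -2, -4, -6, -10, -16, -26, -42, -68, -110, …
g: a_k = 0, -9, 0, 27/2, 0, -243/40, 0, 729/560, 0, -729/4480, …
Weyl lclm of L_f,L_g ⇒ L₀ (ord ≤ 3).
L = (243 + 432·x - 81·x^2 + 216·x^3 + 405·x^4 + 162·x^5) + (-117 + 225·x + 36·x^2 - 297·x^3 + 54·x^4 + 243·x^5 + 81·x^6)·Dx + (27 + 48·x - 9·x^2 + 24·x^3 + 45·x^4 + 18·x^5)·Dx^2 + (-13 + 25·x + 4·x^2 - 33·x^3 + 6·x^4 + 27·x^5 + 9·x^6)·Dx^3  (order 3).
h: a_k = -2, -11, -4, 15/2, -10, -883/40, -26, -22791/560, -68, -493529/4480, …
ICs: h(0) = -2, h′(0) = -11, h′′(0) = -8.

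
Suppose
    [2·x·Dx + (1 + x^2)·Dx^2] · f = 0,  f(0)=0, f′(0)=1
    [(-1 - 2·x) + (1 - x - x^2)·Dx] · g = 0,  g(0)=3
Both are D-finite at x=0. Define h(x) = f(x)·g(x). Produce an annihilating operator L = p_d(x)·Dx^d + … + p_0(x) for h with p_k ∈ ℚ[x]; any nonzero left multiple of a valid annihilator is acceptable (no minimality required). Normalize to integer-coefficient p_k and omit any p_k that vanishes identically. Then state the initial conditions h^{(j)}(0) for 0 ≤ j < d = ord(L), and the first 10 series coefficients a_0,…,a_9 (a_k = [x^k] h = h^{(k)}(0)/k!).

L = (2 + 2·x + 6·x^2) + (2 + 2·x + 4·x^2 + 6·x^3)·Dx + (-1 + x + x^3 + x^4)·Dx^2  (order 2).
h: a_k = 0, 3, 3, 5, 8, 68/5, 108/5, 1217/35, 1973/35, 1921/21, …
ICs: h(0) = 0, h′(0) = 3.

f: a_k = 0, 1, 0, -1/3, 0, 1/5, 0, -1/7, 0, 1/9, …
g: a_k = 3, 3, 6, 9, 15, 24, 39, 63, 102, 165, …
f·g: L₀ = L_f ⊗_s L_g, ord ≤ 2·1.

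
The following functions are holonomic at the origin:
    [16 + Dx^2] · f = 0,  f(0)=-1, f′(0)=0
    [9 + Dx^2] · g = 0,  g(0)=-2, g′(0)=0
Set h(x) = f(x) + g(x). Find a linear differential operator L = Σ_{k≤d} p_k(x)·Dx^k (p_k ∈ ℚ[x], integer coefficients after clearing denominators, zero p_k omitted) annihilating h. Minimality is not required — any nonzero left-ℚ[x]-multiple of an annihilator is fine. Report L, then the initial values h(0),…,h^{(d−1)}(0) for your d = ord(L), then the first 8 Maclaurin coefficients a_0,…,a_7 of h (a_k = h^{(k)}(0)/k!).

f: a_k = -1, 0, 8, 0, -32/3, 0, 256/45, 0, …
g: a_k = -2, 0, 9, 0, -27/4, 0, 81/40, 0, …
h₀=f+g: left-lcm gives L₀, ord ≤ 4.
L = 144 + 25·Dx^2 + Dx^4  (order 4).
h: a_k = -3, 0, 17, 0, -209/12, 0, 2777/360, 0, …
ICs: h(0) = -3, h′(0) = 0, h′′(0) = 34, h′′′(0) = 0.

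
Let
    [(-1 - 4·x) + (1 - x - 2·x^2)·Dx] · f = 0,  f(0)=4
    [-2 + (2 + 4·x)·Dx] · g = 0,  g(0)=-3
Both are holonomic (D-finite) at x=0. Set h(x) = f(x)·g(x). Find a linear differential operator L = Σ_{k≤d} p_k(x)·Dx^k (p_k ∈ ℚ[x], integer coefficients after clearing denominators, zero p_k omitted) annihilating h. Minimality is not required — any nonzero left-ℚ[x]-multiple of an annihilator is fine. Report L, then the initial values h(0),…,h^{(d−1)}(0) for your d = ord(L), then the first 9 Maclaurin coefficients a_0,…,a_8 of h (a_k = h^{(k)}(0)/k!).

L = (2 + 5·x + 6·x^2) + (-1 - x + 4·x^2 + 4·x^3)·Dx  (order 1).
h: a_k = -12, -24, -42, -96, -345/2, -375, -2817/4, -1479, -91113/32, …
ICs: h(0) = -12.

f: a_k = 4, 4, 12, 20, 44, 84, 172, 340, 684, …
g: a_k = -3, -3, 3/2, -3/2, 15/8, -21/8, 63/16, -99/16, 1287/128, …
L₀ := L_f ⊗_s L_g (sym. prod.), ord ≤ 1.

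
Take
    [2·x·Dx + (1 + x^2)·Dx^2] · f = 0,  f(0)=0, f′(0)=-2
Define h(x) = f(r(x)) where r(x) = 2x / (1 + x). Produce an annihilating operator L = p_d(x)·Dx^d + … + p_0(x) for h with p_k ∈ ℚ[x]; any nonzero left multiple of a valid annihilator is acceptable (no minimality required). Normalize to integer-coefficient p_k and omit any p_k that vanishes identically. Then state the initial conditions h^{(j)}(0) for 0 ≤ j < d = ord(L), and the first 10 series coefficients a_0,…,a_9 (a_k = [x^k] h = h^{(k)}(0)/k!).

f: a_k = 0, -2, 0, 2/3, 0, -2/5, 0, 2/7, 0, -2/9, …
f∘r: x↦r, Dx↦Dx/r' in L_f ⇒ L₀.
L = (2 + 10·x)·Dx + (1 + 2·x + 5·x^2)·Dx^2  (order 2).
h: a_k = 0, -4, 4, 4/3, -12, 76/5, 44/3, -556/7, 84, 1436/9, …
ICs: h(0) = 0, h′(0) = -4.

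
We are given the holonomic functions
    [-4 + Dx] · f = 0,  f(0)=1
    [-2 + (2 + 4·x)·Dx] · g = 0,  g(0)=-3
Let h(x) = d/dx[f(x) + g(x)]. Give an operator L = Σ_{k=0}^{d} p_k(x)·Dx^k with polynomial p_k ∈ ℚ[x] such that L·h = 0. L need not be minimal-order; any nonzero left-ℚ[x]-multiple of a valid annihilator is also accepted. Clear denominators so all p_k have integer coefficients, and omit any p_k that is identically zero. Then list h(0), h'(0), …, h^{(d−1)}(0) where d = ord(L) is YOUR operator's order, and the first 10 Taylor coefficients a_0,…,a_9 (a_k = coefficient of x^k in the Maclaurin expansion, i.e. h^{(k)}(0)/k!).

L = (-28 - 32·x) + (-13 - 64·x - 64·x^2)·Dx + (5 + 18·x + 16·x^2)·Dx^2  (order 2).
h: a_k = 1, 19, 55/2, 301/6, 709/24, 6931/120, -14801/720, 470941/5040, -5818931/40320, 104426851/362880, …
ICs: h(0) = 1, h′(0) = 19.

f: a_k = 1, 4, 8, 32/3, 32/3, 128/15, 256/45, 1024/315, 512/315, 2048/2835, …
g: a_k = -3, -3, 3/2, -3/2, 15/8, -21/8, 63/16, -99/16, 1287/128, -2145/128, …
f+g: L₀ = lclm(L_f,L_g), ord ≤ 1+1.
Differentiate: ansatz ord ≤ ord L₀ ⇒ L.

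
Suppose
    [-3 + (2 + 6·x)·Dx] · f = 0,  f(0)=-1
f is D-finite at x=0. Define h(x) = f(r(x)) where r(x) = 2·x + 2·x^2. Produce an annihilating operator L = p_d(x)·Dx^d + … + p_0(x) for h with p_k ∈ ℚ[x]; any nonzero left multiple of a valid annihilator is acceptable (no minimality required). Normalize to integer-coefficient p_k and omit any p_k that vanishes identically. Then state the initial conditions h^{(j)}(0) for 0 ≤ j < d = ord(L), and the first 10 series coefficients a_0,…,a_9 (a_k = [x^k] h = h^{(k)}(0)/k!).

f: a_k = -1, -3/2, 9/8, -27/16, 405/128, -1701/256, 15309/1024, -72171/2048, 2814669/32768, -14073345/65536, …
L₀ from L_f via x↦r, Dx↦r'^{-1}Dx.
L = (-3 - 6·x) + (1 + 6·x + 6·x^2)·Dx  (order 1).
h: a_k = -1, -3, 3/2, -9/2, 117/8, -405/8, 2943/16, -11097/16, 344493/128, -1367361/128, …
ICs: h(0) = -1.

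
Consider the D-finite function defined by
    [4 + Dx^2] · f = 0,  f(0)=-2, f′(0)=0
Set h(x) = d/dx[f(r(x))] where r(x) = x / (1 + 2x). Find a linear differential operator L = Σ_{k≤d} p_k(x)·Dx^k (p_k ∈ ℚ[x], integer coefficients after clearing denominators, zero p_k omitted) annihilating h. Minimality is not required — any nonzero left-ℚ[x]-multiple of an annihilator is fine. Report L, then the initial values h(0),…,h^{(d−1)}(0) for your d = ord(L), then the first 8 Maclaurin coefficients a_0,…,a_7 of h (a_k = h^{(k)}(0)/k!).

L = (28 + 96·x + 96·x^2) + (12 + 72·x + 144·x^2 + 96·x^3)·Dx + (1 + 8·x + 24·x^2 + 32·x^3 + 16·x^4)·Dx^2  (order 2).
h: a_k = 0, 8, -48, 560/3, -1760/3, 24016/15, -19488/5, 534368/63, …
ICs: h(0) = 0, h′(0) = 8.

f: a_k = -2, 0, 4, 0, -4/3, 0, 8/45, 0, …
f∘r: x↦r, Dx↦Dx/r' in L_f ⇒ L₀.
Differentiate: ansatz ord ≤ ord L₀ ⇒ L.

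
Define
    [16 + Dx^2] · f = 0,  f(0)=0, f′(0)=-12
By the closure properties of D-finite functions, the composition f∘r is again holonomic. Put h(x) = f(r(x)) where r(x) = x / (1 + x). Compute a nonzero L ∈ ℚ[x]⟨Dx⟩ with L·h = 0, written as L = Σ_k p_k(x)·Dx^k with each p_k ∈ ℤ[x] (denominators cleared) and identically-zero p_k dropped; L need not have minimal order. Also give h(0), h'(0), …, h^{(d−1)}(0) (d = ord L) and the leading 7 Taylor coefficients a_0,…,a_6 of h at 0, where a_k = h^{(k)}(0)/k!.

L = 16 + (2 + 6·x + 6·x^2 + 2·x^3)·Dx + (1 + 4·x + 6·x^2 + 4·x^3 + x^4)·Dx^2  (order 2).
h: a_k = 0, -12, 12, 20, -84, 772/5, -180, …
ICs: h(0) = 0, h′(0) = -12.

f: a_k = 0, -12, 0, 32, 0, -128/5, 0, …
f∘r: x↦r, Dx↦Dx/r' in L_f ⇒ L₀.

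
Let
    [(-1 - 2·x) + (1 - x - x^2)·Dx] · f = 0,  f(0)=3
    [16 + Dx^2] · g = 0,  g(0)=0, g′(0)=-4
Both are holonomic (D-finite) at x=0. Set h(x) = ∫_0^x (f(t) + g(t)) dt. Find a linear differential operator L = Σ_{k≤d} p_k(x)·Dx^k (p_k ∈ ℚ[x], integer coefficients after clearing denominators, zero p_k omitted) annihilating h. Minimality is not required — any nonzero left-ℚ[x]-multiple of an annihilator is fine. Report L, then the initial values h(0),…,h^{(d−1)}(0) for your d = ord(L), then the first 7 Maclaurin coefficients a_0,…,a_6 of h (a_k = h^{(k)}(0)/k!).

f: a_k = 3, 3, 6, 9, 15, 24, 39, …
g: a_k = 0, -4, 0, 32/3, 0, -128/15, 0, …
Sum ⇒ L₀ = lclm(L_f,L_g) in ℚ(x)⟨Dx⟩.
h=∫₀ˣh₀: take L = L₀·Dx.
L = (272 + 384·x - 352·x^2 + 192·x^3 + 640·x^4 + 256·x^5)·Dx + (-160 + 368·x + 32·x^2 - 544·x^3 + 48·x^4 + 384·x^5 + 128·x^6)·Dx^2 + (17 + 24·x - 22·x^2 + 12·x^3 + 40·x^4 + 16·x^5)·Dx^3 + (-10 + 23·x + 2·x^2 - 34·x^3 + 3·x^4 + 24·x^5 + 8·x^6)·Dx^4  (order 4).
h: a_k = 0, 3, -1/2, 2, 59/12, 3, 116/45, …
ICs: h(0) = 0, h′(0) = 3, h′′(0) = -1, h′′′(0) = 12.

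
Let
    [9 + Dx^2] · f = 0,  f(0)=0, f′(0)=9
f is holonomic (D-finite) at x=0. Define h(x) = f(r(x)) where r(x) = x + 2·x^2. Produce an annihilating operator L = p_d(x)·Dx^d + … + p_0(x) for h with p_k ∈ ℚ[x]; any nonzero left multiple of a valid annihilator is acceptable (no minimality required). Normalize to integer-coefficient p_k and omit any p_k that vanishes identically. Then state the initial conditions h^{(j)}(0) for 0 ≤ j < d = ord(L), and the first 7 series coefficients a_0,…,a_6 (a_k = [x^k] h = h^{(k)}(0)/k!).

f: a_k = 0, 9, 0, -27/2, 0, 243/40, 0, …
Change of var in L_f (x↦r) gives L₀.
L = (9 + 108·x + 432·x^2 + 576·x^3) - 4·Dx + (1 + 4·x)·Dx^2  (order 2).
h: a_k = 0, 9, 18, -27/2, -81, -6237/40, -189/4, …
ICs: h(0) = 0, h′(0) = 9.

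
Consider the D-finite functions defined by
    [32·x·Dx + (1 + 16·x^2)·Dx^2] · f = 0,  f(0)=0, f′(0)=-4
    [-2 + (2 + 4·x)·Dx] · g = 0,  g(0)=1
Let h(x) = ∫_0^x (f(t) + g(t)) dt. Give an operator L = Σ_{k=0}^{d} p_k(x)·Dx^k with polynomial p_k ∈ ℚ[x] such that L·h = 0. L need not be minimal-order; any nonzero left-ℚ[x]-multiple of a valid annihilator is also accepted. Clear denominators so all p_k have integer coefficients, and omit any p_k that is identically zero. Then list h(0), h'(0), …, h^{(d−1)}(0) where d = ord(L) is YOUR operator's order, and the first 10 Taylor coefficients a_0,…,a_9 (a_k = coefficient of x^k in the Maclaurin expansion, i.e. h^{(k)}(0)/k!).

L = (-32 - 160·x + 1536·x^2 + 1536·x^3)·Dx^2 + (-35 - 128·x + 1312·x^2 + 6144·x^3 + 5376·x^4)·Dx^3 + (-1 + 30·x + 96·x^2 + 576·x^3 + 1792·x^4 + 1536·x^5)·Dx^4  (order 4).
h: a_k = 0, 1, -3/2, -1/6, 131/24, -1/8, -2719/80, -3/16, 262375/896, -143/384, …
ICs: h(0) = 0, h′(0) = 1, h′′(0) = -3, h′′′(0) = -1.

f: a_k = 0, -4, 0, 64/3, 0, -1024/5, 0, 16384/7, 0, -262144/9, …
g: a_k = 1, 1, -1/2, 1/2, -5/8, 7/8, -21/16, 33/16, -429/128, 715/128, …
L₀ := lclm(L_f,L_g); ord L₀ ≤ 2+1.
h=∫₀ˣh₀: take L = L₀·Dx.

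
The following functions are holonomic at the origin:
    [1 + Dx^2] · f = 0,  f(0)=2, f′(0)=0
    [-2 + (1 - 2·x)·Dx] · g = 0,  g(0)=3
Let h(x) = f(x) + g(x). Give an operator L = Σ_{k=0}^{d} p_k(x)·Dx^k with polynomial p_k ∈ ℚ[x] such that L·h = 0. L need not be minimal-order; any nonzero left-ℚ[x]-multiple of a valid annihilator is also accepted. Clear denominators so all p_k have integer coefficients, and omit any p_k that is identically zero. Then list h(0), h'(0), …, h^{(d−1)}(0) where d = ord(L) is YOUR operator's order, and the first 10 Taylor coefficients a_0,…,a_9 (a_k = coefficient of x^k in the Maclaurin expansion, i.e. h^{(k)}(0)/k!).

L = (-50 + 8·x - 8·x^2) + (9 - 22·x + 12·x^2 - 8·x^3)·Dx + (-50 + 8·x - 8·x^2)·Dx^2 + (9 - 22·x + 12·x^2 - 8·x^3)·Dx^3  (order 3).
h: a_k = 5, 6, 11, 24, 577/12, 96, 69119/360, 384, 15482881/20160, 1536, …
ICs: h(0) = 5, h′(0) = 6, h′′(0) = 22.

f: a_k = 2, 0, -1, 0, 1/12, 0, -1/360, 0, 1/20160, 0, …
g: a_k = 3, 6, 12, 24, 48, 96, 192, 384, 768, 1536, …
f+g: L₀ = lclm(L_f,L_g), ord ≤ 2+1.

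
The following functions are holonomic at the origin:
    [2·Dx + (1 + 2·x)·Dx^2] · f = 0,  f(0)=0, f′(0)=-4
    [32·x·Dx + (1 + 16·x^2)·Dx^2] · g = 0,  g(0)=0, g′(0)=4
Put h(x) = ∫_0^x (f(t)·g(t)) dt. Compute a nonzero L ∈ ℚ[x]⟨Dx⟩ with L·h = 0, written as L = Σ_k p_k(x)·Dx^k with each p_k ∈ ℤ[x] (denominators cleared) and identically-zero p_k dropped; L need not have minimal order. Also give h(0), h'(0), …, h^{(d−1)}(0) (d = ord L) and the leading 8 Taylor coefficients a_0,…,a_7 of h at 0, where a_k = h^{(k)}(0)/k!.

L = (2304 + 8960·x + 114688·x^2 + 552960·x^3 + 983040·x^4 + 851968·x^5 + 1048576·x^7)·Dx^2 + (1032 + 14720·x + 111872·x^2 + 616448·x^3 + 1884160·x^4 + 3047424·x^5 + 2293760·x^6 + 1572864·x^7 + 3670016·x^8)·Dx^3 + (72 + 2512·x + 19968·x^2 + 99072·x^3 + 393216·x^4 + 1019904·x^5 + 1572864·x^6 + 1376256·x^7 + 1572864·x^8 + 2097152·x^9)·Dx^4 + (17 + 132·x + 964·x^2 + 4864·x^3 + 18432·x^4 + 55296·x^5 + 129024·x^6 + 196608·x^7 + 196608·x^8 + 262144·x^9 + 262144·x^10)·Dx^5  (order 5).
h: a_k = 0, 0, 0, -16/3, 4, 64/5, -80/9, -4864/45, …
ICs: h(0) = 0, h′(0) = 0, h′′(0) = 0, h′′′(0) = -32, h′′′′(0) = 96.

f: a_k = 0, -4, 4, -16/3, 8, -64/5, 64/3, -256/7, …
g: a_k = 0, 4, 0, -64/3, 0, 1024/5, 0, -16384/7, …
L₀ := L_f ⊗_s L_g (sym. prod.), ord ≤ 4.
∫: right-multiply L₀ by Dx.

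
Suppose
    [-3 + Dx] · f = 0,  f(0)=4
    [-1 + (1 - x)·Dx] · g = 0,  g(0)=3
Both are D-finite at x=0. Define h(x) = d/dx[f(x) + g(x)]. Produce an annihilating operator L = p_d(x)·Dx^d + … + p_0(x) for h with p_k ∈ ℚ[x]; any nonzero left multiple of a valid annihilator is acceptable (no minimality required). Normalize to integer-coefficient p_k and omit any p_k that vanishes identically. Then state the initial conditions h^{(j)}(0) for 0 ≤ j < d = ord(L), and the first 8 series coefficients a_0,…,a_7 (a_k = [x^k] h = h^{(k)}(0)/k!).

f: a_k = 4, 12, 18, 18, 27/2, 81/10, 81/20, 243/140, …
g: a_k = 3, 3, 3, 3, 3, 3, 3, 3, …
Weyl lclm of L_f,L_g ⇒ L₀ (ord ≤ 2).
Derive L from L₀ (diff closure).
L = 18·x + (3 - 18·x + 9·x^2)·Dx + (-1 + 4·x - 3·x^2)·Dx^2  (order 2).
h: a_k = 15, 42, 63, 66, 111/2, 423/10, 663/20, 4089/140, …
ICs: h(0) = 15, h′(0) = 42.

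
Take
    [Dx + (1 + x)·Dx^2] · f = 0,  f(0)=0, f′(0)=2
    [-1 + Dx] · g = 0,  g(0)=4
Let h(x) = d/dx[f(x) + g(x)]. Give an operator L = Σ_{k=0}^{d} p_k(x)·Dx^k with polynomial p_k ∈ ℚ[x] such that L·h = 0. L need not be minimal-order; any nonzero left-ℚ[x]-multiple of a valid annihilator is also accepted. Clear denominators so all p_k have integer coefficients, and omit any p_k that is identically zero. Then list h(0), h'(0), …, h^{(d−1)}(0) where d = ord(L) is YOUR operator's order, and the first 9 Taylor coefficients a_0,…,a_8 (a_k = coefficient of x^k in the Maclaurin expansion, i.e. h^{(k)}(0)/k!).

L = (-3 - x) + (1 - 2·x - x^2)·Dx + (2 + 3·x + x^2)·Dx^2  (order 2).
h: a_k = 6, 2, 4, -4/3, 13/6, -59/30, 361/180, -2519/1260, 20161/10080, …
ICs: h(0) = 6, h′(0) = 2.

f: a_k = 0, 2, -1, 2/3, -1/2, 2/5, -1/3, 2/7, -1/4, …
g: a_k = 4, 4, 2, 2/3, 1/6, 1/30, 1/180, 1/1260, 1/10080, …
Sum ⇒ L₀ = lclm(L_f,L_g) in ℚ(x)⟨Dx⟩.
h₀' ⇒ L via d/dx closure of L₀.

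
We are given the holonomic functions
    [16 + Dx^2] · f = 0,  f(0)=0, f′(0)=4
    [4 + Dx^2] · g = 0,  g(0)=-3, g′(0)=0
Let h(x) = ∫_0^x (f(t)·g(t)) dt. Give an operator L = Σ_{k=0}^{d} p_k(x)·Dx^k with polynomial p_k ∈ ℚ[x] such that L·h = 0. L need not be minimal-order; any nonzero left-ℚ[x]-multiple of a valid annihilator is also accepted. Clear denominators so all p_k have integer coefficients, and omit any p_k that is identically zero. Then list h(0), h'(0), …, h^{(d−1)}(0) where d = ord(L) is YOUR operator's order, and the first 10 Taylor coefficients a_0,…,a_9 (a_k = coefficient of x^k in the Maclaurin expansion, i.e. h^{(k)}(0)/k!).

f: a_k = 0, 4, 0, -32/3, 0, 128/15, 0, -1024/315, 0, 2048/2835, …
g: a_k = -3, 0, 6, 0, -2, 0, 4/15, 0, -2/105, 0, …
Sym-product of L_f,L_g gives L₀ (≤ ord 4).
∫: right-multiply L₀ by Dx.
L = 144·Dx + 40·Dx^3 + Dx^5  (order 5).
h: a_k = 0, 0, -6, 0, 14, 0, -244/15, 0, 1094/105, 0, …
ICs: h(0) = 0, h′(0) = 0, h′′(0) = -12, h′′′(0) = 0, h′′′′(0) = 336.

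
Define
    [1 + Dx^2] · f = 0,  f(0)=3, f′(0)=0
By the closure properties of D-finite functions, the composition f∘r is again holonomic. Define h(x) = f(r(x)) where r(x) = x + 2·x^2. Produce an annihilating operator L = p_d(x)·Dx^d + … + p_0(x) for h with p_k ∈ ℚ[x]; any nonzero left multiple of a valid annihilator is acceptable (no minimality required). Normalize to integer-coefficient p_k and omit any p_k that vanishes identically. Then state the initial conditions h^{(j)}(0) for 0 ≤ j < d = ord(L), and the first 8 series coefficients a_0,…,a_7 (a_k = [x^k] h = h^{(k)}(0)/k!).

f: a_k = 3, 0, -3/2, 0, 1/8, 0, -1/240, 0, …
Substitute x→r, Dx→(1/r')Dx; clear ⇒ L₀.
L = (1 + 12·x + 48·x^2 + 64·x^3) - 4·Dx + (1 + 4·x)·Dx^2  (order 2).
h: a_k = 3, 0, -3/2, -6, -47/8, 1, 719/240, 79/20, …
ICs: h(0) = 3, h′(0) = 0.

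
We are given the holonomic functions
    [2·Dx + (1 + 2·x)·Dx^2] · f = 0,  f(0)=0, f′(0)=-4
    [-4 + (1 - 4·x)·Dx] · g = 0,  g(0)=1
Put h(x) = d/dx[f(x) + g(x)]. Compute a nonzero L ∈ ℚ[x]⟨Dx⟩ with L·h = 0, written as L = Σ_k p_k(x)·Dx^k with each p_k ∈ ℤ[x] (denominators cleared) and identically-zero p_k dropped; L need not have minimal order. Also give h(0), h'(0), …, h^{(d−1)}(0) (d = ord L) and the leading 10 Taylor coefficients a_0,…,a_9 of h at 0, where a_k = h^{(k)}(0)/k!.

f: a_k = 0, -4, 4, -16/3, 8, -64/5, 64/3, -256/7, 64, -1024/9, …
g: a_k = 1, 4, 16, 64, 256, 1024, 4096, 16384, 65536, 262144, …
L₀ := lclm(L_f,L_g); ord L₀ ≤ 2+1.
h=h₀': d/dx-closure on L₀ ⇒ L.
L = (-128 - 64·x) + (-44 - 224·x - 128·x^2)·Dx + (5 - 6·x - 48·x^2 - 32·x^3)·Dx^2  (order 2).
h: a_k = 0, 40, 176, 1056, 5056, 24704, 114432, 524800, 2358272, 10487808, …
ICs: h(0) = 0, h′(0) = 40.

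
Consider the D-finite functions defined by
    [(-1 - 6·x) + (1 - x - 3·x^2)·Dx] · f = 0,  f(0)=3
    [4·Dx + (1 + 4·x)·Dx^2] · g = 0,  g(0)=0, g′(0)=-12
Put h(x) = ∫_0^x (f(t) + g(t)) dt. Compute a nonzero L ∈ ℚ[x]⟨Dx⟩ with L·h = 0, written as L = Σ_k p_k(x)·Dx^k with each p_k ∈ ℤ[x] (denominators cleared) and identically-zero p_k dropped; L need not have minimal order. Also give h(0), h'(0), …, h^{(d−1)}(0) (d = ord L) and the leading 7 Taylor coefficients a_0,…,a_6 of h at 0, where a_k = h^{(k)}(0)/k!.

f: a_k = 3, 3, 12, 21, 57, 120, 291, …
g: a_k = 0, -12, 24, -64, 192, -3072/5, 2048, …
Sum ⇒ L₀ = lclm(L_f,L_g) in ℚ(x)⟨Dx⟩.
Integrate: L := L₀·Dx.
L = (212 + 1072·x + 3144·x^2 + 2160·x^3 + 2592·x^4)·Dx^2 + (5 + 248·x + 1922·x^2 + 4308·x^3 + 4464·x^4 + 4320·x^5)·Dx^3 + (-6 - 53·x - 108·x^2 + 110·x^3 + 519·x^4 + 1044·x^5 + 864·x^6)·Dx^4  (order 4).
h: a_k = 0, 3, -9/2, 12, -43/4, 249/5, -412/5, …
ICs: h(0) = 0, h′(0) = 3, h′′(0) = -9, h′′′(0) = 72.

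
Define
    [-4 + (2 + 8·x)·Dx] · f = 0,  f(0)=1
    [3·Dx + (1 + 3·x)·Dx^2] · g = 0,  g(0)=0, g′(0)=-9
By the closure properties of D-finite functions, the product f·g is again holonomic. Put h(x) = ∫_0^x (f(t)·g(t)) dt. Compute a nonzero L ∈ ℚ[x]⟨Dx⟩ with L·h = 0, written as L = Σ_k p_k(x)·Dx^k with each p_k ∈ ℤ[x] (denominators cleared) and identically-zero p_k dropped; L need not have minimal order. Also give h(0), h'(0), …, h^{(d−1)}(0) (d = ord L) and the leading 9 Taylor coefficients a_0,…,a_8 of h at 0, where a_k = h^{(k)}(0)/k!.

f: a_k = 1, 2, -2, 4, -10, 28, -84, 264, -858, …
g: a_k = 0, -9, 27/2, -27, 243/4, -729/5, 729/2, -6561/7, 19683/8, …
f·g: L₀ = L_f ⊗_s L_g, ord ≤ 1·2.
∫: right-multiply L₀ by Dx.
L = (6 + 12·x)·Dx + (-1 - 4·x)·Dx^2 + (1 + 11·x + 40·x^2 + 48·x^3)·Dx^3  (order 3).
h: a_k = 0, 0, -9/2, -3/2, 9/2, -45/4, 579/20, -2718/35, 60561/280, …
ICs: h(0) = 0, h′(0) = 0, h′′(0) = -9.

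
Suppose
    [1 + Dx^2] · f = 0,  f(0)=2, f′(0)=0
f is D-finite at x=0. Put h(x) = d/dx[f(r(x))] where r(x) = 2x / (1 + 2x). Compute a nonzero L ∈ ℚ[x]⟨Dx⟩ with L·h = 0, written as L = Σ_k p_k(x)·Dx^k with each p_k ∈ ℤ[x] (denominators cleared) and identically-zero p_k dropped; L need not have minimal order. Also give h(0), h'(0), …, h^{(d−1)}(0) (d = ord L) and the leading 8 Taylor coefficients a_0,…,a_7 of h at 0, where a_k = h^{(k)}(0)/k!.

L = (28 + 96·x + 96·x^2) + (12 + 72·x + 144·x^2 + 96·x^3)·Dx + (1 + 8·x + 24·x^2 + 32·x^3 + 16·x^4)·Dx^2  (order 2).
h: a_k = 0, -8, 48, -560/3, 1760/3, -24016/15, 19488/5, -534368/63, …
ICs: h(0) = 0, h′(0) = -8.

f: a_k = 2, 0, -1, 0, 1/12, 0, -1/360, 0, …
h₀=f(r): pull back L_f along r ⇒ L₀.
Derive L from L₀ (diff closure).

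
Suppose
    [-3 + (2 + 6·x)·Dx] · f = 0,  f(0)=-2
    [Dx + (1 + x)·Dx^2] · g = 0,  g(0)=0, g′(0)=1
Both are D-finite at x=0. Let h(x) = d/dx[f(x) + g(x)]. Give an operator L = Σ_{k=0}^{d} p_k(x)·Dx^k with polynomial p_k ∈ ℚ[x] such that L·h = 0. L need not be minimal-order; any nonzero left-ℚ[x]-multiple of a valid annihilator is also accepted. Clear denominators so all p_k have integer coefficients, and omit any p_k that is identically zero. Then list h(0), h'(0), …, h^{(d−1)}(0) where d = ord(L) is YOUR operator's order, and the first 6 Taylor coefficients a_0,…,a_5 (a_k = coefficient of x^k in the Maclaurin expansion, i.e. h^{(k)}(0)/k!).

f: a_k = -2, -3, 9/4, -27/8, 405/64, -1701/128, …
g: a_k = 0, 1, -1/2, 1/3, -1/4, 1/5, …
Sum ⇒ L₀ = lclm(L_f,L_g) in ℚ(x)⟨Dx⟩.
Derive L from L₀ (diff closure).
L = (-15 + 9·x) + (-19 - 6·x + 45·x^2)·Dx + (-2 - 2·x + 18·x^2 + 18·x^3)·Dx^2  (order 2).
h: a_k = -2, 7/2, -73/8, 389/16, -8377/128, 45671/256, …
ICs: h(0) = -2, h′(0) = 7/2.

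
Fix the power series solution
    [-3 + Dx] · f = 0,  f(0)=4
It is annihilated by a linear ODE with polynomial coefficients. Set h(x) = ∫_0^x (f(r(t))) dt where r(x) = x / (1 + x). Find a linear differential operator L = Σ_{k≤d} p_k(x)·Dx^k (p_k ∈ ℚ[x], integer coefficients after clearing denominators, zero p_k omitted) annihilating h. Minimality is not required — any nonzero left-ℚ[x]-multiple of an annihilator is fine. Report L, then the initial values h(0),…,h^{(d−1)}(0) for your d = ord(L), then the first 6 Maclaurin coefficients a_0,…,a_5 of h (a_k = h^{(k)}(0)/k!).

L = -3·Dx + (1 + 2·x + x^2)·Dx^2  (order 2).
h: a_k = 0, 4, 6, 2, -3/2, 3/10, …
ICs: h(0) = 0, h′(0) = 4.

f: a_k = 4, 12, 18, 18, 27/2, 81/10, …
Change of var in L_f (x↦r) gives L₀.
h=∫₀ˣh₀: take L = L₀·Dx.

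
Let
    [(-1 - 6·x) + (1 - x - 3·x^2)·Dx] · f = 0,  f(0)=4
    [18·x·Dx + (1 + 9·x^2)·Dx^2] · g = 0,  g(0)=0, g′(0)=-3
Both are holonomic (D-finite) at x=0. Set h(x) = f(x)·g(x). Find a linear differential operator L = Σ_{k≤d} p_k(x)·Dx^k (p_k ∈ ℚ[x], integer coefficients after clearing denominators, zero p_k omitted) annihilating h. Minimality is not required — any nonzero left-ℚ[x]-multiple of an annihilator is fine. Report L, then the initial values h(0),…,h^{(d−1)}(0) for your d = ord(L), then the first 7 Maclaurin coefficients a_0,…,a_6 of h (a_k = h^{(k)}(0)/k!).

L = (6 + 18·x + 162·x^2) + (2 - 6·x + 36·x^2 + 162·x^3)·Dx + (-1 + x - 6·x^2 + 9·x^3 + 27·x^4)·Dx^2  (order 2).
h: a_k = 0, -12, -12, -12, -48, -1392/5, -2112/5, …
ICs: h(0) = 0, h′(0) = -12.

f: a_k = 4, 4, 16, 28, 76, 160, 388, …
g: a_k = 0, -3, 0, 9, 0, -243/5, 0, …
f·g: L₀ = L_f ⊗_s L_g, ord ≤ 1·2.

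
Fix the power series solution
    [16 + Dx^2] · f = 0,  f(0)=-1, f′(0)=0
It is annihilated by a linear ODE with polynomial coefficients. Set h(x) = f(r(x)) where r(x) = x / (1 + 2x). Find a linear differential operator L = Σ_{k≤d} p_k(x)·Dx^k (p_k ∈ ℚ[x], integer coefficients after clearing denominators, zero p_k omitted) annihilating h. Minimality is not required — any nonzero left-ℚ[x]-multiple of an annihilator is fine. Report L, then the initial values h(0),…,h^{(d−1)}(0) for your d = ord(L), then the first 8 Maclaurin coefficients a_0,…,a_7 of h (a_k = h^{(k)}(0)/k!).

L = 16 + (4 + 24·x + 48·x^2 + 32·x^3)·Dx + (1 + 8·x + 24·x^2 + 32·x^3 + 16·x^4)·Dx^2  (order 2).
h: a_k = -1, 0, 8, -32, 256/3, -512/3, 9856/45, 512/5, …
ICs: h(0) = -1, h′(0) = 0.

f: a_k = -1, 0, 8, 0, -32/3, 0, 256/45, 0, …
f∘r: x↦r, Dx↦Dx/r' in L_f ⇒ L₀.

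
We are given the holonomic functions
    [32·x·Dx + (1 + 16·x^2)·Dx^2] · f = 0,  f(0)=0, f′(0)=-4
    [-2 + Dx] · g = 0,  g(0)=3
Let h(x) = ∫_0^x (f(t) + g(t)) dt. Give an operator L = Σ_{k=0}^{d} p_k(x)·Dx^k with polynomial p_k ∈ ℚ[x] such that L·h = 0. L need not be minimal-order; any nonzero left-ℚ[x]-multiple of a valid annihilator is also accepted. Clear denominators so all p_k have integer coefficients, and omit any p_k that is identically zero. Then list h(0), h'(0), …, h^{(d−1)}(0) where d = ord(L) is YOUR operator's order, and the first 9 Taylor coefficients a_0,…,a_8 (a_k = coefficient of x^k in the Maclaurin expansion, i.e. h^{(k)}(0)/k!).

L = (32 - 64·x - 1536·x^2 - 1024·x^3)·Dx^2 + (-18 + 704·x^2 - 512·x^4)·Dx^3 + (1 + 16·x + 32·x^2 + 256·x^3 + 256·x^4)·Dx^4  (order 4).
h: a_k = 0, 3, 1, 2, 19/3, 2/5, -34, 4/105, 30721/105, …
ICs: h(0) = 0, h′(0) = 3, h′′(0) = 2, h′′′(0) = 12.

f: a_k = 0, -4, 0, 64/3, 0, -1024/5, 0, 16384/7, 0, …
g: a_k = 3, 6, 6, 4, 2, 4/5, 4/15, 8/105, 2/105, …
f+g: L₀ = lclm(L_f,L_g), ord ≤ 2+1.
h=∫h₀ ⇒ L = L₀·Dx.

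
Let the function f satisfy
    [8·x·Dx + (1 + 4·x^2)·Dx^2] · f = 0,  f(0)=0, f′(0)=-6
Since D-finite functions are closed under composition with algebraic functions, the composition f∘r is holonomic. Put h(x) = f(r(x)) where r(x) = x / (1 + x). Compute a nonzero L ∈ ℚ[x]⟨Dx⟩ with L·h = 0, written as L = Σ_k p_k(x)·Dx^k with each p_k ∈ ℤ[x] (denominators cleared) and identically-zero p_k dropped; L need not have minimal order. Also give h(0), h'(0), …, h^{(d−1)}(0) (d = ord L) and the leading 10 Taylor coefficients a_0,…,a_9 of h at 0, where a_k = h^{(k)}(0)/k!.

L = (2 + 10·x)·Dx + (1 + 2·x + 5·x^2)·Dx^2  (order 2).
h: a_k = 0, -6, 6, 2, -18, 114/5, 22, -834/7, 126, 718/3, …
ICs: h(0) = 0, h′(0) = -6.

f: a_k = 0, -6, 0, 8, 0, -96/5, 0, 384/7, 0, -512/3, …
Substitute x→r, Dx→(1/r')Dx; clear ⇒ L₀.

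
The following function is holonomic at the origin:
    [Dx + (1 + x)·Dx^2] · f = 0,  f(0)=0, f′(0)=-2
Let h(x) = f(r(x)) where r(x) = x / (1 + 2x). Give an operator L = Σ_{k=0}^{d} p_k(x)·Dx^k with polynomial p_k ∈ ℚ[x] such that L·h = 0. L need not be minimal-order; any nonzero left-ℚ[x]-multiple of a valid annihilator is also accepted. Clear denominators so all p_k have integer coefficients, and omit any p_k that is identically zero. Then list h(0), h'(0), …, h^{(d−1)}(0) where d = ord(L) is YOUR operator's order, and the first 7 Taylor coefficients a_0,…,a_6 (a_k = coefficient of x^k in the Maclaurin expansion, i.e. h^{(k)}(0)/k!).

L = (5 + 12·x)·Dx + (1 + 5·x + 6·x^2)·Dx^2  (order 2).
h: a_k = 0, -2, 5, -38/3, 65/2, -422/5, 665/3, …
ICs: h(0) = 0, h′(0) = -2.

f: a_k = 0, -2, 1, -2/3, 1/2, -2/5, 1/3, …
Substitute x→r, Dx→(1/r')Dx; clear ⇒ L₀.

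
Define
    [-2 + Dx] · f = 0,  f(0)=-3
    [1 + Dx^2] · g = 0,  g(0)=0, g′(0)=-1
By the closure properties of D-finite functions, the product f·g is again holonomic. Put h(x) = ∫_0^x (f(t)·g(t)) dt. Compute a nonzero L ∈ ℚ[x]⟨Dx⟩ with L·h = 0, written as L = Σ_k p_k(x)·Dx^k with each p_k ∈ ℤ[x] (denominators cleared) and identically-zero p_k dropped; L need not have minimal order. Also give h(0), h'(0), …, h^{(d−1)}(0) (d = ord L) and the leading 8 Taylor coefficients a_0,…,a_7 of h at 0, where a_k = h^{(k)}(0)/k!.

L = 5·Dx - 4·Dx^2 + Dx^3  (order 3).
h: a_k = 0, 0, 3/2, 2, 11/8, 3/5, 41/240, 11/420, …
ICs: h(0) = 0, h′(0) = 0, h′′(0) = 3.

f: a_k = -3, -6, -6, -4, -2, -4/5, -4/15, -8/105, …
g: a_k = 0, -1, 0, 1/6, 0, -1/120, 0, 1/5040, …
Sym-product of L_f,L_g gives L₀ (≤ ord 2).
h=∫h₀ ⇒ L = L₀·Dx.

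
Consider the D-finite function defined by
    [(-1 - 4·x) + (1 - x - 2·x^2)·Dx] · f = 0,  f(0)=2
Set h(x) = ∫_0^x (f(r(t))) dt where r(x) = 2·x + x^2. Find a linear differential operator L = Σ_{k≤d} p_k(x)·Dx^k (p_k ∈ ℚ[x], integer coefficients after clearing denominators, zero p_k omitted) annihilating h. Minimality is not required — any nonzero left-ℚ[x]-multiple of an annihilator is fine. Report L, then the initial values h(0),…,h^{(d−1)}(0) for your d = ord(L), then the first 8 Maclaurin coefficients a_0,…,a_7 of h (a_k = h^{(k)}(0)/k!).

L = (2 + 16·x + 8·x^2)·Dx + (-1 + 3·x + 6·x^2 + 2·x^3)·Dx^2  (order 2).
h: a_k = 0, 2, 2, 26/3, 26, 478/5, 1054/3, 9402/7, …
ICs: h(0) = 0, h′(0) = 2.

f: a_k = 2, 2, 6, 10, 22, 42, 86, 170, …
L₀ from L_f via x↦r, Dx↦r'^{-1}Dx.
∫: right-multiply L₀ by Dx.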